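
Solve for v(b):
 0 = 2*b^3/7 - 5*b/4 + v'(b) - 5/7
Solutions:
 v(b) = C1 - b^4/14 + 5*b^2/8 + 5*b/7


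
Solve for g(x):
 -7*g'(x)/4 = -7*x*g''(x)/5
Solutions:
 g(x) = C1 + C2*x^(9/4)


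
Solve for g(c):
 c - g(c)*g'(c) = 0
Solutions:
 g(c) = -sqrt(C1 + c^2)
 g(c) = sqrt(C1 + c^2)


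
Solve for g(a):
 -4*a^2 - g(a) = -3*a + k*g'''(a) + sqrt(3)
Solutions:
 g(a) = C1*exp(a*(-1/k)^(1/3)) + C2*exp(a*(-1/k)^(1/3)*(-1 + sqrt(3)*I)/2) + C3*exp(-a*(-1/k)^(1/3)*(1 + sqrt(3)*I)/2) - 4*a^2 + 3*a - sqrt(3)


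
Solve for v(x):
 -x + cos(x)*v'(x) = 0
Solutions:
 v(x) = C1 + Integral(x/cos(x), x)


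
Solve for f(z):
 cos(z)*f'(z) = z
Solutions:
 f(z) = C1 + Integral(z/cos(z), z)


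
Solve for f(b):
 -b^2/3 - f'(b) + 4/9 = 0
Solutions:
 f(b) = C1 - b^3/9 + 4*b/9


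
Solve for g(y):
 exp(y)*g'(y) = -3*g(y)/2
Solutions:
 g(y) = C1*exp(3*exp(-y)/2)


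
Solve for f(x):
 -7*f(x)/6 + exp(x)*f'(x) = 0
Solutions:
 f(x) = C1*exp(-7*exp(-x)/6)


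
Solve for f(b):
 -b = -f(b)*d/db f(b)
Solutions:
 f(b) = -sqrt(C1 + b^2)
 f(b) = sqrt(C1 + b^2)


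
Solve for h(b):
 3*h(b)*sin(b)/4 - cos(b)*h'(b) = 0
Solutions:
 h(b) = C1/cos(b)^(3/4)


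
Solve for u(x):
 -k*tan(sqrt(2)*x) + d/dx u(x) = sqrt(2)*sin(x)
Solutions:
 u(x) = C1 - sqrt(2)*k*log(cos(sqrt(2)*x))/2 - sqrt(2)*cos(x)


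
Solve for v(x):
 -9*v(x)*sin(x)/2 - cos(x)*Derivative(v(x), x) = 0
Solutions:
 v(x) = C1*cos(x)^(9/2)


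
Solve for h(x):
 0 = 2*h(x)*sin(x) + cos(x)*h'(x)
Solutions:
 h(x) = C1*cos(x)^2


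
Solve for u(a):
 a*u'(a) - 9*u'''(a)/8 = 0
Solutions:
 u(a) = C1 + Integral(C2*airyai(2*3^(1/3)*a/3) + C3*airybi(2*3^(1/3)*a/3), a)


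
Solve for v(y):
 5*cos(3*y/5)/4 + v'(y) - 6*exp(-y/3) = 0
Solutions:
 v(y) = C1 - 25*sin(3*y/5)/12 - 18*exp(-y/3)


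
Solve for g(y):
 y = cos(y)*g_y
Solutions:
 g(y) = C1 + Integral(y/cos(y), y)


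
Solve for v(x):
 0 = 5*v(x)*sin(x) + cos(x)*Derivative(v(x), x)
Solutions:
 v(x) = C1*cos(x)^5


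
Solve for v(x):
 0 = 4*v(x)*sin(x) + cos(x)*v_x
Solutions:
 v(x) = C1*cos(x)^4


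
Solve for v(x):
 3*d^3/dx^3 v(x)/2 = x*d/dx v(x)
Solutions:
 v(x) = C1 + Integral(C2*airyai(2^(1/3)*3^(2/3)*x/3) + C3*airybi(2^(1/3)*3^(2/3)*x/3), x)


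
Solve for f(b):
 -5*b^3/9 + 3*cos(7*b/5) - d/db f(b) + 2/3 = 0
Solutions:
 f(b) = C1 - 5*b^4/36 + 2*b/3 + 15*sin(7*b/5)/7


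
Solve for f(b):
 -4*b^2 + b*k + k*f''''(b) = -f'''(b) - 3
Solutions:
 f(b) = C1 + C2*b + C3*b^2 + C4*exp(-b/k) + b^5/15 - 3*b^4*k/8 + b^3*(3*k^2 - 1)/2


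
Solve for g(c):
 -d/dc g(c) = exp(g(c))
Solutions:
 g(c) = log(1/(C1 + c))


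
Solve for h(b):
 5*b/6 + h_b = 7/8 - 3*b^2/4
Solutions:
 h(b) = C1 - b^3/4 - 5*b^2/12 + 7*b/8


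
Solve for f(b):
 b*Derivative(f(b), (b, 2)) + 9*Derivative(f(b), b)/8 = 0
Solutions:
 f(b) = C1 + C2/b^(1/8)


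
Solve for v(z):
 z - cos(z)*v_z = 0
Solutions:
 v(z) = C1 + Integral(z/cos(z), z)


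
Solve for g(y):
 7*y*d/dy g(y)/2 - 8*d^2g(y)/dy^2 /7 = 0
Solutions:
 g(y) = C1 + C2*erfi(7*sqrt(2)*y/8)


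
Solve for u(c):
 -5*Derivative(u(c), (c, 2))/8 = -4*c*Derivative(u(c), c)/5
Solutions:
 u(c) = C1 + C2*erfi(4*c/5)


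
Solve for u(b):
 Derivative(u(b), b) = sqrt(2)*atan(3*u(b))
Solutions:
 Integral(1/atan(3*_y), (_y, u(b))) = C1 + sqrt(2)*b


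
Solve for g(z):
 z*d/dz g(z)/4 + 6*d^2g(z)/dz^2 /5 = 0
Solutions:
 g(z) = C1 + C2*erf(sqrt(15)*z/12)


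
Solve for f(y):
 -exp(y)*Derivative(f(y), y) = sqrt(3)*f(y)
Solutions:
 f(y) = C1*exp(sqrt(3)*exp(-y))


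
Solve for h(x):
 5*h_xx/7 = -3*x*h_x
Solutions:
 h(x) = C1 + C2*erf(sqrt(210)*x/10)


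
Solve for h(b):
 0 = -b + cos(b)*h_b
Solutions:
 h(b) = C1 + Integral(b/cos(b), b)


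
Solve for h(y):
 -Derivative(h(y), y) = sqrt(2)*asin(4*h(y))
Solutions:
 Integral(1/asin(4*_y), (_y, h(y))) = C1 - sqrt(2)*y


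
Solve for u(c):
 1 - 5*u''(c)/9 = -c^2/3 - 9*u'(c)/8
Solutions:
 u(c) = C1 + C2*exp(81*c/40) - 8*c^3/81 - 320*c^2/2187 - 183064*c/177147


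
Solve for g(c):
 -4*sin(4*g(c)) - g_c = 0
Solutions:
 g(c) = -acos((-C1 - exp(32*c))/(C1 - exp(32*c)))/4 + pi/2
 g(c) = acos((-C1 - exp(32*c))/(C1 - exp(32*c)))/4


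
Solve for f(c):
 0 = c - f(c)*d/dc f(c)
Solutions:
 f(c) = -sqrt(C1 + c^2)
 f(c) = sqrt(C1 + c^2)


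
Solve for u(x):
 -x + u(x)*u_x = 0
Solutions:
 u(x) = -sqrt(C1 + x^2)
 u(x) = sqrt(C1 + x^2)


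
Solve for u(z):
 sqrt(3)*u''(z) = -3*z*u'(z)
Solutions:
 u(z) = C1 + C2*erf(sqrt(2)*3^(1/4)*z/2)


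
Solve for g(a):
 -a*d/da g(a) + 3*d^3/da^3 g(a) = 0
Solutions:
 g(a) = C1 + Integral(C2*airyai(3^(2/3)*a/3) + C3*airybi(3^(2/3)*a/3), a)


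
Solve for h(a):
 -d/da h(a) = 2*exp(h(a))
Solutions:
 h(a) = log(1/(C1 + 2*a))


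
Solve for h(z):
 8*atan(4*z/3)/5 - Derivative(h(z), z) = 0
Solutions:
 h(z) = C1 + 8*z*atan(4*z/3)/5 - 3*log(16*z^2 + 9)/5


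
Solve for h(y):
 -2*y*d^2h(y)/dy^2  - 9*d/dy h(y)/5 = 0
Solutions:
 h(y) = C1 + C2*y^(1/10)


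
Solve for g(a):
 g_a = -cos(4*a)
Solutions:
 g(a) = C1 - sin(4*a)/4


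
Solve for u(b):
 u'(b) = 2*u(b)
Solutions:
 u(b) = C1*exp(2*b)


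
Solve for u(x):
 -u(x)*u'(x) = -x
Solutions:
 u(x) = -sqrt(C1 + x^2)
 u(x) = sqrt(C1 + x^2)


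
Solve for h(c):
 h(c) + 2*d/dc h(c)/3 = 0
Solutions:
 h(c) = C1*exp(-3*c/2)


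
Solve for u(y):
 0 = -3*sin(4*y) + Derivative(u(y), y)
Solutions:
 u(y) = C1 - 3*cos(4*y)/4


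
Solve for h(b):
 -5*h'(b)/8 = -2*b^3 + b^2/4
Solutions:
 h(b) = C1 + 4*b^4/5 - 2*b^3/15


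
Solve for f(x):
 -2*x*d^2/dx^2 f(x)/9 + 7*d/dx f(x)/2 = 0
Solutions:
 f(x) = C1 + C2*x^(67/4)


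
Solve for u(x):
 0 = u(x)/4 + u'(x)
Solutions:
 u(x) = C1*exp(-x/4)


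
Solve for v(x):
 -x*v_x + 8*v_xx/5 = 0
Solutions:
 v(x) = C1 + C2*erfi(sqrt(5)*x/4)


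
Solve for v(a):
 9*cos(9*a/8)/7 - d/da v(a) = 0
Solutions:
 v(a) = C1 + 8*sin(9*a/8)/7


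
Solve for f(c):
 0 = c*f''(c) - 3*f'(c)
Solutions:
 f(c) = C1 + C2*c^4


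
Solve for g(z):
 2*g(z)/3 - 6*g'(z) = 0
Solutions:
 g(z) = C1*exp(z/9)


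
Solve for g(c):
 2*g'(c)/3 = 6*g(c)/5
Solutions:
 g(c) = C1*exp(9*c/5)


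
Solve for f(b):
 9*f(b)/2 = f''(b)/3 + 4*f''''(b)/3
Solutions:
 f(b) = C1*exp(-sqrt(2)*b*sqrt(-1 + sqrt(217))/4) + C2*exp(sqrt(2)*b*sqrt(-1 + sqrt(217))/4) + C3*sin(sqrt(2)*b*sqrt(1 + sqrt(217))/4) + C4*cos(sqrt(2)*b*sqrt(1 + sqrt(217))/4)


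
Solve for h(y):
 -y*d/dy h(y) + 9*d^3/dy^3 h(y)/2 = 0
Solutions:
 h(y) = C1 + Integral(C2*airyai(6^(1/3)*y/3) + C3*airybi(6^(1/3)*y/3), y)


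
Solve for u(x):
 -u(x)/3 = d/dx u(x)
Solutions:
 u(x) = C1*exp(-x/3)


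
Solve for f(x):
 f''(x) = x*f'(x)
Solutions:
 f(x) = C1 + C2*erfi(sqrt(2)*x/2)


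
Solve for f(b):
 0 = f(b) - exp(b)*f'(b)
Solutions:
 f(b) = C1*exp(-exp(-b))


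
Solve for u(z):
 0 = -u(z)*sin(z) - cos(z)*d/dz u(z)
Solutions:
 u(z) = C1*cos(z)


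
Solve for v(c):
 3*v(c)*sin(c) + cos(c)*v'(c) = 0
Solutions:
 v(c) = C1*cos(c)^3


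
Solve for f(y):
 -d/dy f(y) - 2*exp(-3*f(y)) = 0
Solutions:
 f(y) = log(C1 - 6*y)/3
 f(y) = log((-3^(1/3) - 3^(5/6)*I)*(C1 - 2*y)^(1/3)/2)
 f(y) = log((-3^(1/3) + 3^(5/6)*I)*(C1 - 2*y)^(1/3)/2)


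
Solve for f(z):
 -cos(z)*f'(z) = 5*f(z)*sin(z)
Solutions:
 f(z) = C1*cos(z)^5


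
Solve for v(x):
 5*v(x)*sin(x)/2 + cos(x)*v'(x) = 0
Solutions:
 v(x) = C1*cos(x)^(5/2)


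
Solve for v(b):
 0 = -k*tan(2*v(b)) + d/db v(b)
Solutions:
 v(b) = -asin(C1*exp(2*b*k))/2 + pi/2
 v(b) = asin(C1*exp(2*b*k))/2


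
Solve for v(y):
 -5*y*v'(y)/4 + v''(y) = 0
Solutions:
 v(y) = C1 + C2*erfi(sqrt(10)*y/4)


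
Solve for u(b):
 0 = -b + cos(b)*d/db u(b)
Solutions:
 u(b) = C1 + Integral(b/cos(b), b)


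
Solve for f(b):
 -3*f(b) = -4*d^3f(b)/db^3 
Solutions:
 f(b) = C3*exp(6^(1/3)*b/2) + (C1*sin(2^(1/3)*3^(5/6)*b/4) + C2*cos(2^(1/3)*3^(5/6)*b/4))*exp(-6^(1/3)*b/4)


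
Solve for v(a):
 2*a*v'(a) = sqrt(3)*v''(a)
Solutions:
 v(a) = C1 + C2*erfi(3^(3/4)*a/3)


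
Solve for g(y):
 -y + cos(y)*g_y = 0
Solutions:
 g(y) = C1 + Integral(y/cos(y), y)


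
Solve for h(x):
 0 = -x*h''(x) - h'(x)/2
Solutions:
 h(x) = C1 + C2*sqrt(x)


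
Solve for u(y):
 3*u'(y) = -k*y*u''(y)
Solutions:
 u(y) = C1 + y^(((re(k) - 3)*re(k) + im(k)^2)/(re(k)^2 + im(k)^2))*(C2*sin(3*log(y)*Abs(im(k))/(re(k)^2 + im(k)^2)) + C3*cos(3*log(y)*im(k)/(re(k)^2 + im(k)^2)))


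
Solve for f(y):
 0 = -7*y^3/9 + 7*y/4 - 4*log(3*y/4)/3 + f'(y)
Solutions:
 f(y) = C1 + 7*y^4/36 - 7*y^2/8 + 4*y*log(y)/3 - 8*y*log(2)/3 - 4*y/3 + 4*y*log(3)/3


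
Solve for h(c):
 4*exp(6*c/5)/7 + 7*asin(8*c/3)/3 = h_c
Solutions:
 h(c) = C1 + 7*c*asin(8*c/3)/3 + 7*sqrt(9 - 64*c^2)/24 + 10*exp(6*c/5)/21


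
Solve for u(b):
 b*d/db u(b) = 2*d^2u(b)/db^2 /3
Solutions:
 u(b) = C1 + C2*erfi(sqrt(3)*b/2)


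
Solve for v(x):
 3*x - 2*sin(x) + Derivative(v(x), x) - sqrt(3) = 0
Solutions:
 v(x) = C1 - 3*x^2/2 + sqrt(3)*x - 2*cos(x)


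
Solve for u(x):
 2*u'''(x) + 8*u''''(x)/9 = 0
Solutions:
 u(x) = C1 + C2*x + C3*x^2 + C4*exp(-9*x/4)


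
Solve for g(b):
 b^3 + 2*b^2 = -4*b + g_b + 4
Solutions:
 g(b) = C1 + b^4/4 + 2*b^3/3 + 2*b^2 - 4*b


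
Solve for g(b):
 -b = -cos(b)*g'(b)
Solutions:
 g(b) = C1 + Integral(b/cos(b), b)


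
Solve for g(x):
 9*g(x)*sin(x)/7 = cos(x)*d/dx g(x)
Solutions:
 g(x) = C1/cos(x)^(9/7)


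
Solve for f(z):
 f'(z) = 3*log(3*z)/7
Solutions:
 f(z) = C1 + 3*z*log(z)/7 - 3*z/7 + 3*z*log(3)/7


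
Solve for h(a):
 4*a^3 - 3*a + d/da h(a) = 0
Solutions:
 h(a) = C1 - a^4 + 3*a^2/2


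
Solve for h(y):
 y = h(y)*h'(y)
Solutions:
 h(y) = -sqrt(C1 + y^2)
 h(y) = sqrt(C1 + y^2)


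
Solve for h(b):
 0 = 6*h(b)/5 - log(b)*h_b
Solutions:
 h(b) = C1*exp(6*li(b)/5)


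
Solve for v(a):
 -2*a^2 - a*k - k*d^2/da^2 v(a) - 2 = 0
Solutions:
 v(a) = C1 + C2*a - a^4/(6*k) - a^3/6 - a^2/k


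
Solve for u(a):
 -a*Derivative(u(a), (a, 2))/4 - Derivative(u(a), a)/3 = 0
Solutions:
 u(a) = C1 + C2/a^(1/3)


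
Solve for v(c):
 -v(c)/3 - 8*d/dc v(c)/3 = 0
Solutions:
 v(c) = C1*exp(-c/8)


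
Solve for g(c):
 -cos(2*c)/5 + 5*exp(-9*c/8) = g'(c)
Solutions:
 g(c) = C1 - sin(2*c)/10 - 40*exp(-9*c/8)/9


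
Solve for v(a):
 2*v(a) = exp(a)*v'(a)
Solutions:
 v(a) = C1*exp(-2*exp(-a))


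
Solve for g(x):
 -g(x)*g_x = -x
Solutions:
 g(x) = -sqrt(C1 + x^2)
 g(x) = sqrt(C1 + x^2)


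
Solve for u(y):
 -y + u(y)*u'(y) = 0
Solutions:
 u(y) = -sqrt(C1 + y^2)
 u(y) = sqrt(C1 + y^2)


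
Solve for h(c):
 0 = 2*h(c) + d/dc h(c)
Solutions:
 h(c) = C1*exp(-2*c)


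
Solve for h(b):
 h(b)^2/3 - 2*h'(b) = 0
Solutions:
 h(b) = -6/(C1 + b)


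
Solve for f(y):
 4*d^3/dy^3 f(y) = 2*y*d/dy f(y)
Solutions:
 f(y) = C1 + Integral(C2*airyai(2^(2/3)*y/2) + C3*airybi(2^(2/3)*y/2), y)


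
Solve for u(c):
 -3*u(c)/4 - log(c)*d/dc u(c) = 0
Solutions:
 u(c) = C1*exp(-3*li(c)/4)


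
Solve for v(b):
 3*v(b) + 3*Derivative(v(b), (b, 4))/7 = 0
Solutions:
 v(b) = (C1*sin(sqrt(2)*7^(1/4)*b/2) + C2*cos(sqrt(2)*7^(1/4)*b/2))*exp(-sqrt(2)*7^(1/4)*b/2) + (C3*sin(sqrt(2)*7^(1/4)*b/2) + C4*cos(sqrt(2)*7^(1/4)*b/2))*exp(sqrt(2)*7^(1/4)*b/2)


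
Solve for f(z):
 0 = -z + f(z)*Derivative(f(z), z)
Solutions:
 f(z) = -sqrt(C1 + z^2)
 f(z) = sqrt(C1 + z^2)


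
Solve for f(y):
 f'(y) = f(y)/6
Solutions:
 f(y) = C1*exp(y/6)


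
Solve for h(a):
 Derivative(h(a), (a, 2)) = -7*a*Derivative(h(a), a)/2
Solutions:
 h(a) = C1 + C2*erf(sqrt(7)*a/2)


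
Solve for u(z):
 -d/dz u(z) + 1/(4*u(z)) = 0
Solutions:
 u(z) = -sqrt(C1 + 2*z)/2
 u(z) = sqrt(C1 + 2*z)/2


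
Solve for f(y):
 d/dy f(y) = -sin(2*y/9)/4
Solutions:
 f(y) = C1 + 9*cos(2*y/9)/8


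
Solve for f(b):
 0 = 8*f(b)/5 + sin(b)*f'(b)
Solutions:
 f(b) = C1*(cos(b) + 1)^(4/5)/(cos(b) - 1)^(4/5)


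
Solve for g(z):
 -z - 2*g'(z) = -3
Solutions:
 g(z) = C1 - z^2/4 + 3*z/2


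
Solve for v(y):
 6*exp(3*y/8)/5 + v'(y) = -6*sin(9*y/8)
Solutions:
 v(y) = C1 - 16*exp(3*y/8)/5 + 16*cos(9*y/8)/3


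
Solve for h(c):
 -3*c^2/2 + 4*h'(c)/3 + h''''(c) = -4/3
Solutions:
 h(c) = C1 + C4*exp(-6^(2/3)*c/3) + 3*c^3/8 - c + (C2*sin(2^(2/3)*3^(1/6)*c/2) + C3*cos(2^(2/3)*3^(1/6)*c/2))*exp(6^(2/3)*c/6)


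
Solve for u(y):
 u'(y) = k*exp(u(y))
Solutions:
 u(y) = log(-1/(C1 + k*y))


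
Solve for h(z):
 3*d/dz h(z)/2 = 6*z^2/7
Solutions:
 h(z) = C1 + 4*z^3/21


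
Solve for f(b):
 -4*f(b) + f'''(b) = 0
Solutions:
 f(b) = C3*exp(2^(2/3)*b) + (C1*sin(2^(2/3)*sqrt(3)*b/2) + C2*cos(2^(2/3)*sqrt(3)*b/2))*exp(-2^(2/3)*b/2)


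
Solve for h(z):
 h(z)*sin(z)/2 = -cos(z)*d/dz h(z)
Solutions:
 h(z) = C1*sqrt(cos(z))


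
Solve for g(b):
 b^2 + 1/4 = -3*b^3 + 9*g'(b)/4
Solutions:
 g(b) = C1 + b^4/3 + 4*b^3/27 + b/9


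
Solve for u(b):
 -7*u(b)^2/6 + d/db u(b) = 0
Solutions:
 u(b) = -6/(C1 + 7*b)


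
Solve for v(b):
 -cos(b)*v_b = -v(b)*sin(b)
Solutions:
 v(b) = C1/cos(b)


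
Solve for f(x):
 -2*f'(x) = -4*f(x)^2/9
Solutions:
 f(x) = -9/(C1 + 2*x)


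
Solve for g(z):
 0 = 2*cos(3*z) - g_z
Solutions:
 g(z) = C1 + 2*sin(3*z)/3


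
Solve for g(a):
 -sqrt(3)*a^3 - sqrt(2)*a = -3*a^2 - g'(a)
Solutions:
 g(a) = C1 + sqrt(3)*a^4/4 - a^3 + sqrt(2)*a^2/2


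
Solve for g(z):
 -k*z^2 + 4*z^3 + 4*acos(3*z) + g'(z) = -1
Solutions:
 g(z) = C1 + k*z^3/3 - z^4 - 4*z*acos(3*z) - z + 4*sqrt(1 - 9*z^2)/3


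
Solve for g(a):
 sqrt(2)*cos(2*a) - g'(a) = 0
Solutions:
 g(a) = C1 + sqrt(2)*sin(2*a)/2


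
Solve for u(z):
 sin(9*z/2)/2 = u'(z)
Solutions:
 u(z) = C1 - cos(9*z/2)/9


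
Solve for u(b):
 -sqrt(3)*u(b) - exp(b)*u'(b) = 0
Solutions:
 u(b) = C1*exp(sqrt(3)*exp(-b))


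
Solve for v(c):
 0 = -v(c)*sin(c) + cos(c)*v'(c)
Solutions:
 v(c) = C1/cos(c)


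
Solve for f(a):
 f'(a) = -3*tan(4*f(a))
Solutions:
 f(a) = -asin(C1*exp(-12*a))/4 + pi/4
 f(a) = asin(C1*exp(-12*a))/4


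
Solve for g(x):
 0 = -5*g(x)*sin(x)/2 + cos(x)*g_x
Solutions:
 g(x) = C1/cos(x)^(5/2)


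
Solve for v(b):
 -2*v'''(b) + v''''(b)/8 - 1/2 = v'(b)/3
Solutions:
 v(b) = C1 + C2*exp(b*(-2^(2/3)*(33*sqrt(17) + 1033)^(1/3) - 128*2^(1/3)/(33*sqrt(17) + 1033)^(1/3) + 32)/6)*sin(2^(1/3)*sqrt(3)*b*(-2^(1/3)*(33*sqrt(17) + 1033)^(1/3) + 128/(33*sqrt(17) + 1033)^(1/3))/6) + C3*exp(b*(-2^(2/3)*(33*sqrt(17) + 1033)^(1/3) - 128*2^(1/3)/(33*sqrt(17) + 1033)^(1/3) + 32)/6)*cos(2^(1/3)*sqrt(3)*b*(-2^(1/3)*(33*sqrt(17) + 1033)^(1/3) + 128/(33*sqrt(17) + 1033)^(1/3))/6) + C4*exp(b*(128*2^(1/3)/(33*sqrt(17) + 1033)^(1/3) + 16 + 2^(2/3)*(33*sqrt(17) + 1033)^(1/3))/3) - 3*b/2


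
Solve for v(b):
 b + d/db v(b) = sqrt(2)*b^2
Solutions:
 v(b) = C1 + sqrt(2)*b^3/3 - b^2/2


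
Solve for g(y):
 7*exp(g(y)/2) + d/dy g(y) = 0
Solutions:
 g(y) = 2*log(1/(C1 + 7*y)) + 2*log(2)


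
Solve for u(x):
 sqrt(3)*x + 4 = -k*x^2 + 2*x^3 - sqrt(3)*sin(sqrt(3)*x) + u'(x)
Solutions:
 u(x) = C1 + k*x^3/3 - x^4/2 + sqrt(3)*x^2/2 + 4*x - cos(sqrt(3)*x)


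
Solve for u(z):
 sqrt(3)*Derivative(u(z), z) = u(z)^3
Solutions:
 u(z) = -sqrt(6)*sqrt(-1/(C1 + sqrt(3)*z))/2
 u(z) = sqrt(6)*sqrt(-1/(C1 + sqrt(3)*z))/2


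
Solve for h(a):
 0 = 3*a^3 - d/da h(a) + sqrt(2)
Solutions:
 h(a) = C1 + 3*a^4/4 + sqrt(2)*a


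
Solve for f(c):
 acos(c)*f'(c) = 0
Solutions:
 f(c) = C1


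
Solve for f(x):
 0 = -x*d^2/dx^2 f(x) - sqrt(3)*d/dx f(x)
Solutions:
 f(x) = C1 + C2*x^(1 - sqrt(3))


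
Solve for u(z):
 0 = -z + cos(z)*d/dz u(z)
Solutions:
 u(z) = C1 + Integral(z/cos(z), z)


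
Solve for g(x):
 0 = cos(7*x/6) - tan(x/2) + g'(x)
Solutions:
 g(x) = C1 - 2*log(cos(x/2)) - 6*sin(7*x/6)/7


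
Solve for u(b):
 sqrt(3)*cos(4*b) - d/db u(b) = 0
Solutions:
 u(b) = C1 + sqrt(3)*sin(4*b)/4


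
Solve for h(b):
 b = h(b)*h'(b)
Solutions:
 h(b) = -sqrt(C1 + b^2)
 h(b) = sqrt(C1 + b^2)


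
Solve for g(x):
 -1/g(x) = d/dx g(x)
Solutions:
 g(x) = -sqrt(C1 - 2*x)
 g(x) = sqrt(C1 - 2*x)


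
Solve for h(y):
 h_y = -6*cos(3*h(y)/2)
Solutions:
 h(y) = -2*asin((C1 + exp(18*y))/(C1 - exp(18*y)))/3 + 2*pi/3
 h(y) = 2*asin((C1 + exp(18*y))/(C1 - exp(18*y)))/3


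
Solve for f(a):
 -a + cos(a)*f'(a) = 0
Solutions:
 f(a) = C1 + Integral(a/cos(a), a)


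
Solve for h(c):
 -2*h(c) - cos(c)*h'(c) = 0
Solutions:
 h(c) = C1*(sin(c) - 1)/(sin(c) + 1)


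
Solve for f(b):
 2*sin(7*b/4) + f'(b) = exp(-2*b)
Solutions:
 f(b) = C1 + 8*cos(7*b/4)/7 - exp(-2*b)/2


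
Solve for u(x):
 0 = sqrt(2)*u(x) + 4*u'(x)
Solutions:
 u(x) = C1*exp(-sqrt(2)*x/4)


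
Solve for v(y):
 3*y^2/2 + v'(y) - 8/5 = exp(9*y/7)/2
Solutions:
 v(y) = C1 - y^3/2 + 8*y/5 + 7*exp(9*y/7)/18


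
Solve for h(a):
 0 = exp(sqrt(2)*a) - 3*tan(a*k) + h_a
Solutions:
 h(a) = C1 + 3*Piecewise((-log(cos(a*k))/k, Ne(k, 0)), (0, True)) - sqrt(2)*exp(sqrt(2)*a)/2


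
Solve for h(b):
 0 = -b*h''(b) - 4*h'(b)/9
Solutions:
 h(b) = C1 + C2*b^(5/9)


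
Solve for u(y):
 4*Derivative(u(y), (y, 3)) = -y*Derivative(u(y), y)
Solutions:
 u(y) = C1 + Integral(C2*airyai(-2^(1/3)*y/2) + C3*airybi(-2^(1/3)*y/2), y)


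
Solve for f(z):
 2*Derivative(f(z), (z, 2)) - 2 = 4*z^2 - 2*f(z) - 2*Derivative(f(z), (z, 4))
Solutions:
 f(z) = 2*z^2 + (C1*sin(sqrt(3)*z/2) + C2*cos(sqrt(3)*z/2))*exp(-z/2) + (C3*sin(sqrt(3)*z/2) + C4*cos(sqrt(3)*z/2))*exp(z/2) - 3


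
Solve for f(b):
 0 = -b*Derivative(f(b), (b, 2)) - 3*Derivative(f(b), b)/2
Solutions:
 f(b) = C1 + C2/sqrt(b)


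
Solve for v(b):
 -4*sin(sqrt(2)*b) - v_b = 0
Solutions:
 v(b) = C1 + 2*sqrt(2)*cos(sqrt(2)*b)


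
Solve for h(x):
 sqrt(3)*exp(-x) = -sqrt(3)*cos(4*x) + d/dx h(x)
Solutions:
 h(x) = C1 + sqrt(3)*sin(4*x)/4 - sqrt(3)*exp(-x)


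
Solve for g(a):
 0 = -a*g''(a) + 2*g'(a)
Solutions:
 g(a) = C1 + C2*a^3


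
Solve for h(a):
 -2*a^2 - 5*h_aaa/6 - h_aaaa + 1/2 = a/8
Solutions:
 h(a) = C1 + C2*a + C3*a^2 + C4*exp(-5*a/6) - a^5/25 + 187*a^4/800 - 511*a^3/500


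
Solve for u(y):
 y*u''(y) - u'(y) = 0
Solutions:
 u(y) = C1 + C2*y^2


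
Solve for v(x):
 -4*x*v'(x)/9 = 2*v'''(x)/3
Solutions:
 v(x) = C1 + Integral(C2*airyai(-2^(1/3)*3^(2/3)*x/3) + C3*airybi(-2^(1/3)*3^(2/3)*x/3), x)


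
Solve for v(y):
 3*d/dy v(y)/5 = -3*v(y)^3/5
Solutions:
 v(y) = -sqrt(2)*sqrt(-1/(C1 - y))/2
 v(y) = sqrt(2)*sqrt(-1/(C1 - y))/2


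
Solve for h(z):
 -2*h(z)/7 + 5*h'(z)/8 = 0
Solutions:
 h(z) = C1*exp(16*z/35)


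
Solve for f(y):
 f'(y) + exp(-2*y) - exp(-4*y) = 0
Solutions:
 f(y) = C1 + exp(-2*y)/2 - exp(-4*y)/4


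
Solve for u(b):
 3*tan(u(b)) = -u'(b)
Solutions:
 u(b) = pi - asin(C1*exp(-3*b))
 u(b) = asin(C1*exp(-3*b))


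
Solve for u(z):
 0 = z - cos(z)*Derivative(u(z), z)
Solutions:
 u(z) = C1 + Integral(z/cos(z), z)


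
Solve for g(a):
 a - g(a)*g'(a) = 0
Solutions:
 g(a) = -sqrt(C1 + a^2)
 g(a) = sqrt(C1 + a^2)


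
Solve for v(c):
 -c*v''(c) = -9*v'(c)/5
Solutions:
 v(c) = C1 + C2*c^(14/5)


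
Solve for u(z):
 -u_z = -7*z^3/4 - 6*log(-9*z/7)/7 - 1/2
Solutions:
 u(z) = C1 + 7*z^4/16 + 6*z*log(-z)/7 + z*(-12*log(7) - 5 + 24*log(3))/14


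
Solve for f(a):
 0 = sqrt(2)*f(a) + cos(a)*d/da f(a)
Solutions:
 f(a) = C1*(sin(a) - 1)^(sqrt(2)/2)/(sin(a) + 1)^(sqrt(2)/2)


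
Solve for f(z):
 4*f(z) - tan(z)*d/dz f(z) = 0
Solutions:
 f(z) = C1*sin(z)^4


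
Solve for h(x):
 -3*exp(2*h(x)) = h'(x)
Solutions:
 h(x) = log(-sqrt(-1/(C1 - 3*x))) - log(2)/2
 h(x) = log(-1/(C1 - 3*x))/2 - log(2)/2


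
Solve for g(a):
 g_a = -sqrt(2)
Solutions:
 g(a) = C1 - sqrt(2)*a


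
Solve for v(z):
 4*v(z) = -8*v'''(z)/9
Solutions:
 v(z) = C3*exp(-6^(2/3)*z/2) + (C1*sin(3*2^(2/3)*3^(1/6)*z/4) + C2*cos(3*2^(2/3)*3^(1/6)*z/4))*exp(6^(2/3)*z/4)


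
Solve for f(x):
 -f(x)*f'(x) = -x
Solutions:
 f(x) = -sqrt(C1 + x^2)
 f(x) = sqrt(C1 + x^2)


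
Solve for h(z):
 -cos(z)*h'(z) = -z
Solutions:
 h(z) = C1 + Integral(z/cos(z), z)


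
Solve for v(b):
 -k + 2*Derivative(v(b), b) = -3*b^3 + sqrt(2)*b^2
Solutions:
 v(b) = C1 - 3*b^4/8 + sqrt(2)*b^3/6 + b*k/2


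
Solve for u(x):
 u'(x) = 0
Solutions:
 u(x) = C1


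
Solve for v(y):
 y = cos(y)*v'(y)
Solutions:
 v(y) = C1 + Integral(y/cos(y), y)


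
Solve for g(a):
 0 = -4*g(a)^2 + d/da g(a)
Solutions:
 g(a) = -1/(C1 + 4*a)


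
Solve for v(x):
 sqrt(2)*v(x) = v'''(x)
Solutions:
 v(x) = C3*exp(2^(1/6)*x) + (C1*sin(2^(1/6)*sqrt(3)*x/2) + C2*cos(2^(1/6)*sqrt(3)*x/2))*exp(-2^(1/6)*x/2)


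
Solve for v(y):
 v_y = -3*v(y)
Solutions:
 v(y) = C1*exp(-3*y)


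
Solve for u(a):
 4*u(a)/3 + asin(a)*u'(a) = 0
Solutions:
 u(a) = C1*exp(-4*Integral(1/asin(a), a)/3)


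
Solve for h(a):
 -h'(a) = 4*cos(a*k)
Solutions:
 h(a) = C1 - 4*sin(a*k)/k


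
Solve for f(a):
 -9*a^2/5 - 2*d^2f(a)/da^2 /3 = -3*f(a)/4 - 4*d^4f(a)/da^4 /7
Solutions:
 f(a) = 12*a^2/5 + (C1*sin(21^(1/4)*a*sin(atan(2*sqrt(35)/7)/2)/2) + C2*cos(21^(1/4)*a*sin(atan(2*sqrt(35)/7)/2)/2))*exp(-21^(1/4)*a*cos(atan(2*sqrt(35)/7)/2)/2) + (C3*sin(21^(1/4)*a*sin(atan(2*sqrt(35)/7)/2)/2) + C4*cos(21^(1/4)*a*sin(atan(2*sqrt(35)/7)/2)/2))*exp(21^(1/4)*a*cos(atan(2*sqrt(35)/7)/2)/2) + 64/15


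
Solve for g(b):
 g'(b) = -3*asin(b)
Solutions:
 g(b) = C1 - 3*b*asin(b) - 3*sqrt(1 - b^2)


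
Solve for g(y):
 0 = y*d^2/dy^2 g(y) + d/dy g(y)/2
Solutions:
 g(y) = C1 + C2*sqrt(y)


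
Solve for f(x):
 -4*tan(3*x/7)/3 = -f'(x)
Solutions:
 f(x) = C1 - 28*log(cos(3*x/7))/9


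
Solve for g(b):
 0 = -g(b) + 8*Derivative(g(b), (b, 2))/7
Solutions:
 g(b) = C1*exp(-sqrt(14)*b/4) + C2*exp(sqrt(14)*b/4)


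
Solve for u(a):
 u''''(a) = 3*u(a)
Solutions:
 u(a) = C1*exp(-3^(1/4)*a) + C2*exp(3^(1/4)*a) + C3*sin(3^(1/4)*a) + C4*cos(3^(1/4)*a)


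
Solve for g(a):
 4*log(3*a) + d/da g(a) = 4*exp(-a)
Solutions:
 g(a) = C1 - 4*a*log(a) + 4*a*(1 - log(3)) - 4*exp(-a)


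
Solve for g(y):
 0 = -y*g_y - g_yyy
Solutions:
 g(y) = C1 + Integral(C2*airyai(-y) + C3*airybi(-y), y)


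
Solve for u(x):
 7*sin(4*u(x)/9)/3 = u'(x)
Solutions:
 -7*x/3 + 9*log(cos(4*u(x)/9) - 1)/8 - 9*log(cos(4*u(x)/9) + 1)/8 = C1


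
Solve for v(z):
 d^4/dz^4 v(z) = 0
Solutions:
 v(z) = C1 + C2*z + C3*z^2 + C4*z^3


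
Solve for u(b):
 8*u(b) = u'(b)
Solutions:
 u(b) = C1*exp(8*b)


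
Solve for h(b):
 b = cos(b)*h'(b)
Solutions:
 h(b) = C1 + Integral(b/cos(b), b)


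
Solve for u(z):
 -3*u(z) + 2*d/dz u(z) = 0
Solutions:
 u(z) = C1*exp(3*z/2)


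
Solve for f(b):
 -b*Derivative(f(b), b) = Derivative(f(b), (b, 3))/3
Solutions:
 f(b) = C1 + Integral(C2*airyai(-3^(1/3)*b) + C3*airybi(-3^(1/3)*b), b)


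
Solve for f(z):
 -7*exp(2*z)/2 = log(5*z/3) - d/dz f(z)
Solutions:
 f(z) = C1 + z*log(z) + z*(-log(3) - 1 + log(5)) + 7*exp(2*z)/4


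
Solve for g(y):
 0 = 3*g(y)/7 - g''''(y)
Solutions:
 g(y) = C1*exp(-3^(1/4)*7^(3/4)*y/7) + C2*exp(3^(1/4)*7^(3/4)*y/7) + C3*sin(3^(1/4)*7^(3/4)*y/7) + C4*cos(3^(1/4)*7^(3/4)*y/7)


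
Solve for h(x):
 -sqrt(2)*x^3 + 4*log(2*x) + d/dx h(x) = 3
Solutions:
 h(x) = C1 + sqrt(2)*x^4/4 - 4*x*log(x) - x*log(16) + 7*x


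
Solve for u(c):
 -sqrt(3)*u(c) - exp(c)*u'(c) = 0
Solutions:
 u(c) = C1*exp(sqrt(3)*exp(-c))


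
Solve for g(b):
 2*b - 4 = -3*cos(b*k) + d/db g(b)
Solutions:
 g(b) = C1 + b^2 - 4*b + 3*sin(b*k)/k


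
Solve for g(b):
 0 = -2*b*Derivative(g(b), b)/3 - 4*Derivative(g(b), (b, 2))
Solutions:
 g(b) = C1 + C2*erf(sqrt(3)*b/6)


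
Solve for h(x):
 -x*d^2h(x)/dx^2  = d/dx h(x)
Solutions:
 h(x) = C1 + C2*log(x)


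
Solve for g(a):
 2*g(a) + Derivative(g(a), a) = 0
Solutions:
 g(a) = C1*exp(-2*a)


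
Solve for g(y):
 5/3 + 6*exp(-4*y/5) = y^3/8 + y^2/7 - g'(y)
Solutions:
 g(y) = C1 + y^4/32 + y^3/21 - 5*y/3 + 15*exp(-4*y/5)/2


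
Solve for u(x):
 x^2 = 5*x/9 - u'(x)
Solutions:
 u(x) = C1 - x^3/3 + 5*x^2/18


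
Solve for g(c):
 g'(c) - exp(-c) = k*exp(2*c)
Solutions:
 g(c) = C1 + k*exp(2*c)/2 - exp(-c)


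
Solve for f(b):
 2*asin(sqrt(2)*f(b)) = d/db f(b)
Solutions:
 Integral(1/asin(sqrt(2)*_y), (_y, f(b))) = C1 + 2*b


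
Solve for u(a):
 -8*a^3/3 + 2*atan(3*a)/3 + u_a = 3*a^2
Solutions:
 u(a) = C1 + 2*a^4/3 + a^3 - 2*a*atan(3*a)/3 + log(9*a^2 + 1)/9


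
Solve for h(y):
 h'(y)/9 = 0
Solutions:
 h(y) = C1


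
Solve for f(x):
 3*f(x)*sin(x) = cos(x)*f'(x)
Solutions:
 f(x) = C1/cos(x)^3


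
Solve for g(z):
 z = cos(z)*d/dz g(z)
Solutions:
 g(z) = C1 + Integral(z/cos(z), z)


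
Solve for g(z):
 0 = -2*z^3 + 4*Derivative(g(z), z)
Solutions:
 g(z) = C1 + z^4/8


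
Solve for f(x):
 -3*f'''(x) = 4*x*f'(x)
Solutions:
 f(x) = C1 + Integral(C2*airyai(-6^(2/3)*x/3) + C3*airybi(-6^(2/3)*x/3), x)


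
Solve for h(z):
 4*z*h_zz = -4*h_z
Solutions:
 h(z) = C1 + C2*log(z)


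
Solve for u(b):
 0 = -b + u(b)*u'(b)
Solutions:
 u(b) = -sqrt(C1 + b^2)
 u(b) = sqrt(C1 + b^2)


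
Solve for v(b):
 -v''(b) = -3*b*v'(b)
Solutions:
 v(b) = C1 + C2*erfi(sqrt(6)*b/2)


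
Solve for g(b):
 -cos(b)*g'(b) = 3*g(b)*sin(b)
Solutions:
 g(b) = C1*cos(b)^3


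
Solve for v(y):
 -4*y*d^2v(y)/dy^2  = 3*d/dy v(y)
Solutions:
 v(y) = C1 + C2*y^(1/4)


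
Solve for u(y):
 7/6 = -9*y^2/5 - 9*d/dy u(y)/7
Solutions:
 u(y) = C1 - 7*y^3/15 - 49*y/54


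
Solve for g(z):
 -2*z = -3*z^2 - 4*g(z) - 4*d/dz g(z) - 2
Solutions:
 g(z) = C1*exp(-z) - 3*z^2/4 + 2*z - 5/2


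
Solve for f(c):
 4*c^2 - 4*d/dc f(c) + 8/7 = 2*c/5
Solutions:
 f(c) = C1 + c^3/3 - c^2/20 + 2*c/7


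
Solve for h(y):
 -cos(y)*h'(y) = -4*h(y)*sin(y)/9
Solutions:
 h(y) = C1/cos(y)^(4/9)


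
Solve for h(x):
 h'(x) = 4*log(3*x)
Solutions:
 h(x) = C1 + 4*x*log(x) - 4*x + x*log(81)


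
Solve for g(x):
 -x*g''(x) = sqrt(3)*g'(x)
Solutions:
 g(x) = C1 + C2*x^(1 - sqrt(3))


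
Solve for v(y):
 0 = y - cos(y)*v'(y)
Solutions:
 v(y) = C1 + Integral(y/cos(y), y)


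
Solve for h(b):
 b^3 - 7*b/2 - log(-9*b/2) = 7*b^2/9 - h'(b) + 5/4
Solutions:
 h(b) = C1 - b^4/4 + 7*b^3/27 + 7*b^2/4 + b*log(-b) + b*(-log(2) + 1/4 + 2*log(3))


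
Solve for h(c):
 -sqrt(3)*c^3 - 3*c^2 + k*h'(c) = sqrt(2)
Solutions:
 h(c) = C1 + sqrt(3)*c^4/(4*k) + c^3/k + sqrt(2)*c/k


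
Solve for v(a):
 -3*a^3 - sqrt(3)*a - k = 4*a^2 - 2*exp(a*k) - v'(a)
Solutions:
 v(a) = C1 + 3*a^4/4 + 4*a^3/3 + sqrt(3)*a^2/2 + a*k - 2*exp(a*k)/k


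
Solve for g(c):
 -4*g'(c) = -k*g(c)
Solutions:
 g(c) = C1*exp(c*k/4)


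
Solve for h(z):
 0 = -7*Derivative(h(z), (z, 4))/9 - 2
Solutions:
 h(z) = C1 + C2*z + C3*z^2 + C4*z^3 - 3*z^4/28


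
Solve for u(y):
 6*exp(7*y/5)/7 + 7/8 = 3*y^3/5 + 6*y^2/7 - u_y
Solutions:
 u(y) = C1 + 3*y^4/20 + 2*y^3/7 - 7*y/8 - 30*exp(7*y/5)/49


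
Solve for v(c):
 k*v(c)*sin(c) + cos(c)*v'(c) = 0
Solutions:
 v(c) = C1*exp(k*log(cos(c)))


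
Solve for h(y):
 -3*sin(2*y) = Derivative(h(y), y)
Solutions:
 h(y) = C1 + 3*cos(2*y)/2


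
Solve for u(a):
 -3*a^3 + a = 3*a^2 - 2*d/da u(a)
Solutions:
 u(a) = C1 + 3*a^4/8 + a^3/2 - a^2/4


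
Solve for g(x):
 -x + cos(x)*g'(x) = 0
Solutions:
 g(x) = C1 + Integral(x/cos(x), x)


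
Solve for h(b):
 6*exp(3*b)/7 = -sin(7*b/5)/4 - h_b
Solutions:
 h(b) = C1 - 2*exp(3*b)/7 + 5*cos(7*b/5)/28


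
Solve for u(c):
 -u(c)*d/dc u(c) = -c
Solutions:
 u(c) = -sqrt(C1 + c^2)
 u(c) = sqrt(C1 + c^2)


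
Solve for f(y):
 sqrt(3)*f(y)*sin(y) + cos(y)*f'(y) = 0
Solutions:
 f(y) = C1*cos(y)^(sqrt(3))


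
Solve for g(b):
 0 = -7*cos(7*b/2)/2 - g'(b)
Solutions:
 g(b) = C1 - sin(7*b/2)


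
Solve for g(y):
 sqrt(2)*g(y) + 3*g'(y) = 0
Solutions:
 g(y) = C1*exp(-sqrt(2)*y/3)


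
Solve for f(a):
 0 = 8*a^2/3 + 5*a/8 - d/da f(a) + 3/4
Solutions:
 f(a) = C1 + 8*a^3/9 + 5*a^2/16 + 3*a/4


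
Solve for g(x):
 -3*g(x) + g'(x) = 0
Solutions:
 g(x) = C1*exp(3*x)


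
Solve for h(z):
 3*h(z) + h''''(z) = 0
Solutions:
 h(z) = (C1*sin(sqrt(2)*3^(1/4)*z/2) + C2*cos(sqrt(2)*3^(1/4)*z/2))*exp(-sqrt(2)*3^(1/4)*z/2) + (C3*sin(sqrt(2)*3^(1/4)*z/2) + C4*cos(sqrt(2)*3^(1/4)*z/2))*exp(sqrt(2)*3^(1/4)*z/2)


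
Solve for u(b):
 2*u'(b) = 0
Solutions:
 u(b) = C1


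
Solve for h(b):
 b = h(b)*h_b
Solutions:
 h(b) = -sqrt(C1 + b^2)
 h(b) = sqrt(C1 + b^2)


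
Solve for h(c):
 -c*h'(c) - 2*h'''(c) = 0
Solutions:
 h(c) = C1 + Integral(C2*airyai(-2^(2/3)*c/2) + C3*airybi(-2^(2/3)*c/2), c)


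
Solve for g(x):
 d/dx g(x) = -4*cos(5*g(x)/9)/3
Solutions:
 4*x/3 - 9*log(sin(5*g(x)/9) - 1)/10 + 9*log(sin(5*g(x)/9) + 1)/10 = C1


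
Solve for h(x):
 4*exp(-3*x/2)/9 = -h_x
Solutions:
 h(x) = C1 + 8*exp(-3*x/2)/27


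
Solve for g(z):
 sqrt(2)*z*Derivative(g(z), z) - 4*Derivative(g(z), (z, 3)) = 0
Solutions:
 g(z) = C1 + Integral(C2*airyai(sqrt(2)*z/2) + C3*airybi(sqrt(2)*z/2), z)


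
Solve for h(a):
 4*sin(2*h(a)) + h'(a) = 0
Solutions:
 h(a) = pi - acos((-C1 - exp(16*a))/(C1 - exp(16*a)))/2
 h(a) = acos((-C1 - exp(16*a))/(C1 - exp(16*a)))/2


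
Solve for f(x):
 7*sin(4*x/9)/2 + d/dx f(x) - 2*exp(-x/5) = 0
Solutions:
 f(x) = C1 + 63*cos(4*x/9)/8 - 10*exp(-x/5)


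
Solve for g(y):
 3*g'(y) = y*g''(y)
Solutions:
 g(y) = C1 + C2*y^4


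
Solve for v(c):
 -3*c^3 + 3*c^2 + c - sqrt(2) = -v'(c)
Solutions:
 v(c) = C1 + 3*c^4/4 - c^3 - c^2/2 + sqrt(2)*c


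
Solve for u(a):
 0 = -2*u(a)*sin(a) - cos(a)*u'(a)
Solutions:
 u(a) = C1*cos(a)^2


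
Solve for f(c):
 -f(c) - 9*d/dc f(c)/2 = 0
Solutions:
 f(c) = C1*exp(-2*c/9)


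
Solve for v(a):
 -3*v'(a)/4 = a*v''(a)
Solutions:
 v(a) = C1 + C2*a^(1/4)


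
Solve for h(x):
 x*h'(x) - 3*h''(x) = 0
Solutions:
 h(x) = C1 + C2*erfi(sqrt(6)*x/6)


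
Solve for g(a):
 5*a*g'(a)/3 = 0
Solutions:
 g(a) = C1


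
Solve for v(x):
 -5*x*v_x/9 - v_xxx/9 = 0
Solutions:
 v(x) = C1 + Integral(C2*airyai(-5^(1/3)*x) + C3*airybi(-5^(1/3)*x), x)


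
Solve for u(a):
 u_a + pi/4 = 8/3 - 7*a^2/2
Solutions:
 u(a) = C1 - 7*a^3/6 - pi*a/4 + 8*a/3


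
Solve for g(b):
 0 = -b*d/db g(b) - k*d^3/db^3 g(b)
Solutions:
 g(b) = C1 + Integral(C2*airyai(b*(-1/k)^(1/3)) + C3*airybi(b*(-1/k)^(1/3)), b)


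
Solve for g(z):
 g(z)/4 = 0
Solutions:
 g(z) = 0


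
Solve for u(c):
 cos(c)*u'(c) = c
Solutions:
 u(c) = C1 + Integral(c/cos(c), c)


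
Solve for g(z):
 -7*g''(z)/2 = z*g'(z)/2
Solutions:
 g(z) = C1 + C2*erf(sqrt(14)*z/14)


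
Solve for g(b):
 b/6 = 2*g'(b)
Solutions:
 g(b) = C1 + b^2/24


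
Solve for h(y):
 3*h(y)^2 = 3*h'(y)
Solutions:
 h(y) = -1/(C1 + y)


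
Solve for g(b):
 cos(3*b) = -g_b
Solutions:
 g(b) = C1 - sin(3*b)/3


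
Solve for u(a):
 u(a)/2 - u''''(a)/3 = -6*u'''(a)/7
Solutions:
 u(a) = C1*exp(a*(9 - 7*sqrt(-2*7^(2/3)/(-243 + sqrt(78257))^(1/3) + 7^(1/3)*(-243 + sqrt(78257))^(1/3)/7 + 81/49))/14)*sin(a*sqrt(-162/49 - 2*7^(2/3)/(-243 + sqrt(78257))^(1/3) + 7^(1/3)*(-243 + sqrt(78257))^(1/3)/7 + 1458/(343*sqrt(-2*7^(2/3)/(-243 + sqrt(78257))^(1/3) + 7^(1/3)*(-243 + sqrt(78257))^(1/3)/7 + 81/49)))/2) + C2*exp(a*(9 - 7*sqrt(-2*7^(2/3)/(-243 + sqrt(78257))^(1/3) + 7^(1/3)*(-243 + sqrt(78257))^(1/3)/7 + 81/49))/14)*cos(a*sqrt(-162/49 - 2*7^(2/3)/(-243 + sqrt(78257))^(1/3) + 7^(1/3)*(-243 + sqrt(78257))^(1/3)/7 + 1458/(343*sqrt(-2*7^(2/3)/(-243 + sqrt(78257))^(1/3) + 7^(1/3)*(-243 + sqrt(78257))^(1/3)/7 + 81/49)))/2) + C3*exp(a*(7*sqrt(-2*7^(2/3)/(-243 + sqrt(78257))^(1/3) + 7^(1/3)*(-243 + sqrt(78257))^(1/3)/7 + 81/49) + 9 + 7*sqrt(-7^(1/3)*(-243 + sqrt(78257))^(1/3)/7 + 2*7^(2/3)/(-243 + sqrt(78257))^(1/3) + 162/49 + 1458/(343*sqrt(-2*7^(2/3)/(-243 + sqrt(78257))^(1/3) + 7^(1/3)*(-243 + sqrt(78257))^(1/3)/7 + 81/49))))/14) + C4*exp(a*(-7*sqrt(-7^(1/3)*(-243 + sqrt(78257))^(1/3)/7 + 2*7^(2/3)/(-243 + sqrt(78257))^(1/3) + 162/49 + 1458/(343*sqrt(-2*7^(2/3)/(-243 + sqrt(78257))^(1/3) + 7^(1/3)*(-243 + sqrt(78257))^(1/3)/7 + 81/49))) + 7*sqrt(-2*7^(2/3)/(-243 + sqrt(78257))^(1/3) + 7^(1/3)*(-243 + sqrt(78257))^(1/3)/7 + 81/49) + 9)/14)


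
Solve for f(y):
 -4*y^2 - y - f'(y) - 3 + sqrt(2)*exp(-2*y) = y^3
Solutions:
 f(y) = C1 - y^4/4 - 4*y^3/3 - y^2/2 - 3*y - sqrt(2)*exp(-2*y)/2


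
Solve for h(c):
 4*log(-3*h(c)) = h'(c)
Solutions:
 -Integral(1/(log(-_y) + log(3)), (_y, h(c)))/4 = C1 - c


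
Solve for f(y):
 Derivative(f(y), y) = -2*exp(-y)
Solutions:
 f(y) = C1 + 2*exp(-y)


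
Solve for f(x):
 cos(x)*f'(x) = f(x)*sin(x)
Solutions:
 f(x) = C1/cos(x)


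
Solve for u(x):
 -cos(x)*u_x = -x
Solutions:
 u(x) = C1 + Integral(x/cos(x), x)


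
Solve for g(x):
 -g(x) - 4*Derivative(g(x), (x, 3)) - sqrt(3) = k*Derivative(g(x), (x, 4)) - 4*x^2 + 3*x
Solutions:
 g(x) = C1*exp(x*Piecewise((-sqrt(-2*2^(1/3)*(-1/k^3)^(1/3) + 4/k^2)/2 - sqrt(2*2^(1/3)*(-1/k^3)^(1/3) + 8/k^2 + 16/(k^3*sqrt(-2*2^(1/3)*(-1/k^3)^(1/3) + 4/k^2)))/2 - 1/k, Eq(1/k, 0)), (-sqrt(2*(sqrt(-1/(27*k^3) + k^(-6)) + k^(-3))^(1/3) + 2/(3*k*(sqrt(-1/(27*k^3) + k^(-6)) + k^(-3))^(1/3)) + 4/k^2)/2 - sqrt(-2*(sqrt(-1/(27*k^3) + k^(-6)) + k^(-3))^(1/3) - 2/(3*k*(sqrt(-1/(27*k^3) + k^(-6)) + k^(-3))^(1/3)) + 8/k^2 + 16/(k^3*sqrt(2*(sqrt(-1/(27*k^3) + k^(-6)) + k^(-3))^(1/3) + 2/(3*k*(sqrt(-1/(27*k^3) + k^(-6)) + k^(-3))^(1/3)) + 4/k^2)))/2 - 1/k, True))) + C2*exp(x*Piecewise((-sqrt(-2*2^(1/3)*(-1/k^3)^(1/3) + 4/k^2)/2 + sqrt(2*2^(1/3)*(-1/k^3)^(1/3) + 8/k^2 + 16/(k^3*sqrt(-2*2^(1/3)*(-1/k^3)^(1/3) + 4/k^2)))/2 - 1/k, Eq(1/k, 0)), (-sqrt(2*(sqrt(-1/(27*k^3) + k^(-6)) + k^(-3))^(1/3) + 2/(3*k*(sqrt(-1/(27*k^3) + k^(-6)) + k^(-3))^(1/3)) + 4/k^2)/2 + sqrt(-2*(sqrt(-1/(27*k^3) + k^(-6)) + k^(-3))^(1/3) - 2/(3*k*(sqrt(-1/(27*k^3) + k^(-6)) + k^(-3))^(1/3)) + 8/k^2 + 16/(k^3*sqrt(2*(sqrt(-1/(27*k^3) + k^(-6)) + k^(-3))^(1/3) + 2/(3*k*(sqrt(-1/(27*k^3) + k^(-6)) + k^(-3))^(1/3)) + 4/k^2)))/2 - 1/k, True))) + C3*exp(x*Piecewise((sqrt(-2*2^(1/3)*(-1/k^3)^(1/3) + 4/k^2)/2 - sqrt(2*2^(1/3)*(-1/k^3)^(1/3) + 8/k^2 - 16/(k^3*sqrt(-2*2^(1/3)*(-1/k^3)^(1/3) + 4/k^2)))/2 - 1/k, Eq(1/k, 0)), (sqrt(2*(sqrt(-1/(27*k^3) + k^(-6)) + k^(-3))^(1/3) + 2/(3*k*(sqrt(-1/(27*k^3) + k^(-6)) + k^(-3))^(1/3)) + 4/k^2)/2 - sqrt(-2*(sqrt(-1/(27*k^3) + k^(-6)) + k^(-3))^(1/3) - 2/(3*k*(sqrt(-1/(27*k^3) + k^(-6)) + k^(-3))^(1/3)) + 8/k^2 - 16/(k^3*sqrt(2*(sqrt(-1/(27*k^3) + k^(-6)) + k^(-3))^(1/3) + 2/(3*k*(sqrt(-1/(27*k^3) + k^(-6)) + k^(-3))^(1/3)) + 4/k^2)))/2 - 1/k, True))) + C4*exp(x*Piecewise((sqrt(-2*2^(1/3)*(-1/k^3)^(1/3) + 4/k^2)/2 + sqrt(2*2^(1/3)*(-1/k^3)^(1/3) + 8/k^2 - 16/(k^3*sqrt(-2*2^(1/3)*(-1/k^3)^(1/3) + 4/k^2)))/2 - 1/k, Eq(1/k, 0)), (sqrt(2*(sqrt(-1/(27*k^3) + k^(-6)) + k^(-3))^(1/3) + 2/(3*k*(sqrt(-1/(27*k^3) + k^(-6)) + k^(-3))^(1/3)) + 4/k^2)/2 + sqrt(-2*(sqrt(-1/(27*k^3) + k^(-6)) + k^(-3))^(1/3) - 2/(3*k*(sqrt(-1/(27*k^3) + k^(-6)) + k^(-3))^(1/3)) + 8/k^2 - 16/(k^3*sqrt(2*(sqrt(-1/(27*k^3) + k^(-6)) + k^(-3))^(1/3) + 2/(3*k*(sqrt(-1/(27*k^3) + k^(-6)) + k^(-3))^(1/3)) + 4/k^2)))/2 - 1/k, True))) + 4*x^2 - 3*x - sqrt(3)


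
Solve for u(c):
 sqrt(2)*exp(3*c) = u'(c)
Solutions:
 u(c) = C1 + sqrt(2)*exp(3*c)/3


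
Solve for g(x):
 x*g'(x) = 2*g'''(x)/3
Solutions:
 g(x) = C1 + Integral(C2*airyai(2^(2/3)*3^(1/3)*x/2) + C3*airybi(2^(2/3)*3^(1/3)*x/2), x)


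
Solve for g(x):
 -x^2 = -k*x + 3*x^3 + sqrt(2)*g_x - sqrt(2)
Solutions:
 g(x) = C1 + sqrt(2)*k*x^2/4 - 3*sqrt(2)*x^4/8 - sqrt(2)*x^3/6 + x


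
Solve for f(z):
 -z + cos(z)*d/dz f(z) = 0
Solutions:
 f(z) = C1 + Integral(z/cos(z), z)


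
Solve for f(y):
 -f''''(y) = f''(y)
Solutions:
 f(y) = C1 + C2*y + C3*sin(y) + C4*cos(y)


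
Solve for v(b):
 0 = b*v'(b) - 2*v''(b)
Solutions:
 v(b) = C1 + C2*erfi(b/2)


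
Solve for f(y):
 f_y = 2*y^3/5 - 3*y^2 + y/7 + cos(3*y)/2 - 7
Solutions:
 f(y) = C1 + y^4/10 - y^3 + y^2/14 - 7*y + sin(3*y)/6


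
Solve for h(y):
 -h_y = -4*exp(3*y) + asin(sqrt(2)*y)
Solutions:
 h(y) = C1 - y*asin(sqrt(2)*y) - sqrt(2)*sqrt(1 - 2*y^2)/2 + 4*exp(3*y)/3


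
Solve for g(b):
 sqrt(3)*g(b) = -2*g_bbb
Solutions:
 g(b) = C3*exp(-2^(2/3)*3^(1/6)*b/2) + (C1*sin(6^(2/3)*b/4) + C2*cos(6^(2/3)*b/4))*exp(2^(2/3)*3^(1/6)*b/4)


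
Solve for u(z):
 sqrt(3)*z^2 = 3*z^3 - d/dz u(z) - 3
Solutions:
 u(z) = C1 + 3*z^4/4 - sqrt(3)*z^3/3 - 3*z


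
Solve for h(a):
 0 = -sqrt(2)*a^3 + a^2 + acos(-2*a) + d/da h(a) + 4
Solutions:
 h(a) = C1 + sqrt(2)*a^4/4 - a^3/3 - a*acos(-2*a) - 4*a - sqrt(1 - 4*a^2)/2


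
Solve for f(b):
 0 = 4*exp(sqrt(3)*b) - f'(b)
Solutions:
 f(b) = C1 + 4*sqrt(3)*exp(sqrt(3)*b)/3


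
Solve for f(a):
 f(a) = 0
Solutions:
 f(a) = 0


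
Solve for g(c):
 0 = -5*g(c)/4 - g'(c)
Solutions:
 g(c) = C1*exp(-5*c/4)


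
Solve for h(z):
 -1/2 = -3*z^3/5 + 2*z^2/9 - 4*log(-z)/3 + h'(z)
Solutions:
 h(z) = C1 + 3*z^4/20 - 2*z^3/27 + 4*z*log(-z)/3 - 11*z/6


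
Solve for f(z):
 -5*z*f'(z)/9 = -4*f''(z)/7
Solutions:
 f(z) = C1 + C2*erfi(sqrt(70)*z/12)


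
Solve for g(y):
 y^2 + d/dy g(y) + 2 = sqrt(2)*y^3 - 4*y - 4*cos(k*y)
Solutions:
 g(y) = C1 + sqrt(2)*y^4/4 - y^3/3 - 2*y^2 - 2*y - 4*sin(k*y)/k


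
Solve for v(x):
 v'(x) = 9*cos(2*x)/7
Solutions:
 v(x) = C1 + 9*sin(2*x)/14


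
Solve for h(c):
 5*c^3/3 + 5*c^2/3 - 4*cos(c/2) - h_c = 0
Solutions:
 h(c) = C1 + 5*c^4/12 + 5*c^3/9 - 8*sin(c/2)


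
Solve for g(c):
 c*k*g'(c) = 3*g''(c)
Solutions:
 g(c) = Piecewise((-sqrt(6)*sqrt(pi)*C1*erf(sqrt(6)*c*sqrt(-k)/6)/(2*sqrt(-k)) - C2, (k > 0) | (k < 0)), (-C1*c - C2, True))


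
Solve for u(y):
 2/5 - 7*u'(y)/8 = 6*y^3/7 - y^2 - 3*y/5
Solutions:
 u(y) = C1 - 12*y^4/49 + 8*y^3/21 + 12*y^2/35 + 16*y/35


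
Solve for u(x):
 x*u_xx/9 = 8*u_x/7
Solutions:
 u(x) = C1 + C2*x^(79/7)


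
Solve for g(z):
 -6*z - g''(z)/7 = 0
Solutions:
 g(z) = C1 + C2*z - 7*z^3


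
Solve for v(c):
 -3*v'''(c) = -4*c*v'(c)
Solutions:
 v(c) = C1 + Integral(C2*airyai(6^(2/3)*c/3) + C3*airybi(6^(2/3)*c/3), c)


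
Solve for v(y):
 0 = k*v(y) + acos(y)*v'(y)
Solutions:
 v(y) = C1*exp(-k*Integral(1/acos(y), y))


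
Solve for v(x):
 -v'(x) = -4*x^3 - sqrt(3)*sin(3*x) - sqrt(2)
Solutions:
 v(x) = C1 + x^4 + sqrt(2)*x - sqrt(3)*cos(3*x)/3


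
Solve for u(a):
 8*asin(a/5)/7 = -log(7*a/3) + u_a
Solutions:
 u(a) = C1 + a*log(a) + 8*a*asin(a/5)/7 - a*log(3) - a + a*log(7) + 8*sqrt(25 - a^2)/7


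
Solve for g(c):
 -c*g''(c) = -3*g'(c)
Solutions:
 g(c) = C1 + C2*c^4


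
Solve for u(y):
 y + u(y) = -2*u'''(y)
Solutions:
 u(y) = C3*exp(-2^(2/3)*y/2) - y + (C1*sin(2^(2/3)*sqrt(3)*y/4) + C2*cos(2^(2/3)*sqrt(3)*y/4))*exp(2^(2/3)*y/4)


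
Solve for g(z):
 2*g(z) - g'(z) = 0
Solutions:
 g(z) = C1*exp(2*z)


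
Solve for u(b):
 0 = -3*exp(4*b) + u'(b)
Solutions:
 u(b) = C1 + 3*exp(4*b)/4


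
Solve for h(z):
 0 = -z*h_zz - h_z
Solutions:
 h(z) = C1 + C2*log(z)


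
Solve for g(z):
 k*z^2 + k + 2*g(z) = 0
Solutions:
 g(z) = k*(-z^2 - 1)/2


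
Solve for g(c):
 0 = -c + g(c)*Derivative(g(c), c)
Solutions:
 g(c) = -sqrt(C1 + c^2)
 g(c) = sqrt(C1 + c^2)
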